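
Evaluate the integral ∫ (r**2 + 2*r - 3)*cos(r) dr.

r**2*sin(r) + 2*r*sin(r) + 2*r*cos(r) - 5*sin(r) + 2*cos(r) + C

Use integration by parts with u = r**2 + 2*r - 3, dv = cos(r) dr, so v = sin(r).
Apply parts 2 times (tabular method): alternate signs, differentiate u down to 0, integrate dv up.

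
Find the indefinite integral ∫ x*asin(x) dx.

Use integration by parts with u = arcsin(x), dv = x dx.
Then du = 1/sqrt(-x**2 + 1) dx.

x**2*asin(x)/2 + x*sqrt(-x**2 + 1)/4 - asin(x)/4 + C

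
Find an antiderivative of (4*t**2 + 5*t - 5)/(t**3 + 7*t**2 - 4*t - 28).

7*log(t - 2)/12 - log(t + 2)/20 + 52*log(t + 7)/15 + C

Factor the denominator: (t - 2)*(t + 2)*(t + 7).
Partial-fraction decomposition: 52/(15*(t + 7)) - 1/(20*(t + 2)) + 7/(12*(t - 2)).
Integrate each term: A/(t−a) contributes A·log|t−a|.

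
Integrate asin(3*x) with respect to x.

x*asin(3*x) + sqrt(-9*x**2 + 1)/3 + C

Use integration by parts with u = arcsin(3*x), dv = dx.
Then du = 3/sqrt(-9*x**2 + 1) dx.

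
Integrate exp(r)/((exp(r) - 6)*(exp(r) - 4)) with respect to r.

Let u = e^r, du = e^r dr.
The integral becomes ∫ du/((u-4)(u-6)); decompose into partial fractions.

log(exp(r) - 6)/2 - log(exp(r) - 4)/2 + C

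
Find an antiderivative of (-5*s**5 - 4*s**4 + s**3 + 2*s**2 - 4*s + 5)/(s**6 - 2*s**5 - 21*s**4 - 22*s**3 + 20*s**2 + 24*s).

Factor the denominator: s*(s - 6)*(s - 1)*(s + 1)*(s + 2)**2.
Partial-fraction decomposition: -1405/(1152*(s + 2)) + 109/(48*(s + 2)**2) - 11/(14*(s + 1)) + 1/(18*(s - 1)) - 8759/(2688*(s - 6)) + 5/(24*s).
Integrate each term; A/(s−a) gives A·log|s−a|; A/(s−a)² gives −A/(s−a).

5*log(s)/24 - 8759*log(s - 6)/2688 + log(s - 1)/18 - 11*log(s + 1)/14 - 1405*log(s + 2)/1152 - 109/(48*s + 96) + C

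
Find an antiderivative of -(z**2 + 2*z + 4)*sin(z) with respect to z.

z**2*cos(z) - 2*z*sin(z) + 2*z*cos(z) - 2*sin(z) + 2*cos(z) + C

Use integration by parts with u = z**2 + 2*z + 4, dv = -sin(z) dz, so v = cos(z).
Apply parts 2 times (tabular method): alternate signs, differentiate u down to 0, integrate dv up.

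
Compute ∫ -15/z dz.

-15*log(z) + C

Let u = z**3, so du = (3*z**2) dz.
Rewriting, the integral becomes -5·∫ 1/u du = -5·log(u).
Substituting back, u = z**3.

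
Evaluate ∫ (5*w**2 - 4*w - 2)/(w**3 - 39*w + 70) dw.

Factor the denominator: (w - 5)*(w - 2)*(w + 7).
Partial-fraction decomposition: 271/(108*(w + 7)) - 10/(27*(w - 2)) + 103/(36*(w - 5)).
Integrate each term: A/(w−a) contributes A·log|w−a|.

103*log(w - 5)/36 - 10*log(w - 2)/27 + 271*log(w + 7)/108 + C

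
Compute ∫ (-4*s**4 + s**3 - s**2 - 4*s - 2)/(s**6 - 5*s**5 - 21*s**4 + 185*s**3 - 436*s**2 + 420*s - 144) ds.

Factor the denominator: (s - 4)*(s - 3)*(s - 2)*(s - 1)**2*(s + 6).
Partial-fraction decomposition: 2707/(17640*(s + 6)) + 377/(441*(s - 1)) + 5/(21*(s - 1)**2) - 35/(8*(s - 2)) + 80/(9*(s - 3)) - 497/(90*(s - 4)).
Integrate each term; A/(s−a) gives A·log|s−a|; A/(s−a)² gives −A/(s−a).

-497*log(s - 4)/90 + 80*log(s - 3)/9 - 35*log(s - 2)/8 + 377*log(s - 1)/441 + 2707*log(s + 6)/17640 - 5/(21*s - 21) + C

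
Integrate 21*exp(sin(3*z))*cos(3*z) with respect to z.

Let u = sin(3*z), so du = (3*cos(3*z)) dz.
Rewriting, the integral becomes 7·∫ e^u du = 7·e^u.
Substituting back, u = sin(3*z).

7*exp(sin(3*z)) + C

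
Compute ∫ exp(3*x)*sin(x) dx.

Let I denote the integral. Integrate by parts with u = sin(x), dv = exp(3*x) dx, so v = exp(3*x)/3: I = exp(3*x)*sin(x)/3 − (1/3)·∫ exp(3*x)*cos(x) dx.
Apply parts again with u = cos(x), dv = exp(3*x) dx: ∫ exp(3*x)*cos(x) dx = exp(3*x)*cos(x)/3 + (1/3)·I. Substituting back brings back I: I = exp(3*x)*sin(x)/3 - exp(3*x)*cos(x)/9 − (1/9)·I.
Solving for I: (1 + 1/9)·I equals the remaining terms, so I = (9/10)·(exp(3*x)*sin(x)/3 - exp(3*x)*cos(x)/9).

3*exp(3*x)*sin(x)/10 - exp(3*x)*cos(x)/10 + C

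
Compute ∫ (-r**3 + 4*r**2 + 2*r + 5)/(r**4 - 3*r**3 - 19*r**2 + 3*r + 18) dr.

Factor the denominator: (r - 6)*(r - 1)*(r + 1)*(r + 3).
Partial-fraction decomposition: -31/(36*(r + 3)) + 2/(7*(r + 1)) - 1/(4*(r - 1)) - 11/(63*(r - 6)).
Integrate each term: A/(r−a) contributes A·log|r−a|.

-11*log(r - 6)/63 - log(r - 1)/4 + 2*log(r + 1)/7 - 31*log(r + 3)/36 + C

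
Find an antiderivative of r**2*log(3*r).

Use integration by parts with u = log(3*r), dv = r**2 dr.
Then du = 1/r dr and v = r**3/3.

r**3*(log(r) + log(3))/3 - r**3/9 + C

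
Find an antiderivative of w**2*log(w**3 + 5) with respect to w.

Let u = w**3 + 5, so du = (3*w**2) dw.
The integral becomes (1/3)·∫ log(u) du; integrate by parts with u′=log(u), dv′=du.

w**3*log(w**3 + 5)/3 - w**3/3 + 5*log(w**3 + 5)/3 + C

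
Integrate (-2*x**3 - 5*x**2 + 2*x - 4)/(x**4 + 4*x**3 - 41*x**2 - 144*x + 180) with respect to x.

Factor the denominator: (x - 6)*(x - 1)*(x + 5)*(x + 6).
Partial-fraction decomposition: -59/(21*(x + 6)) + 37/(22*(x + 5)) + 3/(70*(x - 1)) - 151/(165*(x - 6)).
Integrate each term: A/(x−a) contributes A·log|x−a|.

-151*log(x - 6)/165 + 3*log(x - 1)/70 + 37*log(x + 5)/22 - 59*log(x + 6)/21 + C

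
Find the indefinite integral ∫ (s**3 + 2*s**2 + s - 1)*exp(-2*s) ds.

(-4*s**3 - 14*s**2 - 18*s - 5)*exp(-2*s)/8 + C

Use integration by parts with u = s**3 + 2*s**2 + s - 1, dv = exp(-2*s) ds, so v = -exp(-2*s)/2.
Apply parts 3 times (tabular method): alternate signs, differentiate u down to 0, integrate dv up.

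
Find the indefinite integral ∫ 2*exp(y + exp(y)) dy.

2*exp(exp(y)) + C

Let u = exp(y), so du = (exp(y)) dy.
Rewriting, the integral becomes 2·∫ e^u du = 2·e^u.
Substituting back, u = exp(y).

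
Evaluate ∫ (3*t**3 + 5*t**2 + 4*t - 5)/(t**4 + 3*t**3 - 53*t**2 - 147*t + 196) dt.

1297*log(t - 7)/924 - 7*log(t - 1)/240 - 133*log(t + 4)/165 + 817*log(t + 7)/336 + C

Factor the denominator: (t - 7)*(t - 1)*(t + 4)*(t + 7).
Partial-fraction decomposition: 817/(336*(t + 7)) - 133/(165*(t + 4)) - 7/(240*(t - 1)) + 1297/(924*(t - 7)).
Integrate each term: A/(t−a) contributes A·log|t−a|.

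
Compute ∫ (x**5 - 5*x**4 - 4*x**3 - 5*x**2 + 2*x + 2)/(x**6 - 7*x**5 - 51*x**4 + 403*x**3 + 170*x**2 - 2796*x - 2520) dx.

68239*log(x - 6)/37856 - 613*log(x - 5)/504 + log(x + 1)/252 - 51*log(x + 2)/1120 + 27697*log(x + 7)/60840 - 19/(52*x - 312) + C

Factor the denominator: (x - 6)**2*(x - 5)*(x + 1)*(x + 2)*(x + 7).
Partial-fraction decomposition: 27697/(60840*(x + 7)) - 51/(1120*(x + 2)) + 1/(252*(x + 1)) - 613/(504*(x - 5)) + 68239/(37856*(x - 6)) + 19/(52*(x - 6)**2).
Integrate each term; A/(x−a) gives A·log|x−a|; A/(x−a)² gives −A/(x−a).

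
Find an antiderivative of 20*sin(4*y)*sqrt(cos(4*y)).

-10*cos(4*y)**(3/2)/3 + C

Let u = cos(4*y), so du = (-4*sin(4*y)) dy.
Rewriting, the integral becomes -5·∫ √u du = -5·(2/3)u^(3/2).
Substituting back, u = cos(4*y).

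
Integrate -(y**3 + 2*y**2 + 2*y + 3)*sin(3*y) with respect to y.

y**3*cos(3*y)/3 - y**2*sin(3*y)/3 + 2*y**2*cos(3*y)/3 - 4*y*sin(3*y)/9 + 4*y*cos(3*y)/9 - 4*sin(3*y)/27 + 23*cos(3*y)/27 + C

Use integration by parts with u = y**3 + 2*y**2 + 2*y + 3, dv = -sin(3*y) dy, so v = cos(3*y)/3.
Apply parts 3 times (tabular method): alternate signs, differentiate u down to 0, integrate dv up.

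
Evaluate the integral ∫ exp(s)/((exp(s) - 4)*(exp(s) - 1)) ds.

log(exp(s) - 4)/3 - log(exp(s) - 1)/3 + C

Let u = e^s, du = e^s ds.
The integral becomes ∫ du/((u-1)(u-4)); decompose into partial fractions.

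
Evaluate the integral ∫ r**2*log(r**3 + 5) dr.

r**3*log(r**3 + 5)/3 - r**3/3 + 5*log(r**3 + 5)/3 + C

Let u = r**3 + 5, so du = (3*r**2) dr.
The integral becomes (1/3)·∫ log(u) du; integrate by parts with u′=log(u), dv′=du.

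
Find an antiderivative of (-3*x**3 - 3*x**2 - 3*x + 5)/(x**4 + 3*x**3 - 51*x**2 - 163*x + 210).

-149*log(x - 7)/117 + log(x - 1)/63 + 40*log(x + 5)/9 - 563*log(x + 6)/91 + C

Factor the denominator: (x - 7)*(x - 1)*(x + 5)*(x + 6).
Partial-fraction decomposition: -563/(91*(x + 6)) + 40/(9*(x + 5)) + 1/(63*(x - 1)) - 149/(117*(x - 7)).
Integrate each term: A/(x−a) contributes A·log|x−a|.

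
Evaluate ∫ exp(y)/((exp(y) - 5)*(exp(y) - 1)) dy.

Let u = e^y, du = e^y dy.
The integral becomes ∫ du/((u-1)(u-5)); decompose into partial fractions.

log(exp(y) - 5)/4 - log(exp(y) - 1)/4 + C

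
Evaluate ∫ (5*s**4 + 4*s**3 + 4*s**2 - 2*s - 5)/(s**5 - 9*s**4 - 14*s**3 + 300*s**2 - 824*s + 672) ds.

4518*log(s - 7)/325 - 529*log(s - 4)/40 + 11617*log(s - 2)/3200 + 5767*log(s + 6)/8320 - 119/(80*s - 160) + C

Factor the denominator: (s - 7)*(s - 4)*(s - 2)**2*(s + 6).
Partial-fraction decomposition: 5767/(8320*(s + 6)) + 11617/(3200*(s - 2)) + 119/(80*(s - 2)**2) - 529/(40*(s - 4)) + 4518/(325*(s - 7)).
Integrate each term; A/(s−a) gives A·log|s−a|; A/(s−a)² gives −A/(s−a).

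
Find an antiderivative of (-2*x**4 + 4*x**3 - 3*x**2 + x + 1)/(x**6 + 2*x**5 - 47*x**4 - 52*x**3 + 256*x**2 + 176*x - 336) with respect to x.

-1829*log(x - 6)/16640 + log(x - 2)/64 + log(x - 1)/360 - 10303*log(x + 2)/57600 + 703*log(x + 7)/2600 - 77/(480*x + 960) + C

Factor the denominator: (x - 6)*(x - 2)*(x - 1)*(x + 2)**2*(x + 7).
Partial-fraction decomposition: 703/(2600*(x + 7)) - 10303/(57600*(x + 2)) + 77/(480*(x + 2)**2) + 1/(360*(x - 1)) + 1/(64*(x - 2)) - 1829/(16640*(x - 6)).
Integrate each term; A/(x−a) gives A·log|x−a|; A/(x−a)² gives −A/(x−a).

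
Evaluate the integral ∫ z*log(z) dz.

z**2*log(z)/2 - z**2/4 + C

Use integration by parts with u = log(z), dv = z dz.
Then du = 1/z dz and v = z**2/2.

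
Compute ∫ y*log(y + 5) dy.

y**2*log(y + 5)/2 - y**2/4 + 5*y/2 - 25*log(y + 5)/2 + C

Use integration by parts with u = log(y + 5), dv = y dy.
Then du = 1/(y + 5) dy and v = y**2/2.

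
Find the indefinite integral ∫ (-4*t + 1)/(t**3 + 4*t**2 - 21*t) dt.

Factor the denominator: t*(t - 3)*(t + 7).
Partial-fraction decomposition: 29/(70*(t + 7)) - 11/(30*(t - 3)) - 1/(21*t).
Integrate each term: A/(t−a) contributes A·log|t−a|.

-log(t)/21 - 11*log(t - 3)/30 + 29*log(t + 7)/70 + C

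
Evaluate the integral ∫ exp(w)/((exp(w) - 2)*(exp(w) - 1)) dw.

log(exp(w) - 2) - log(exp(w) - 1) + C

Let u = e^w, du = e^w dw.
The integral becomes ∫ du/((u-1)(u-2)); decompose into partial fractions.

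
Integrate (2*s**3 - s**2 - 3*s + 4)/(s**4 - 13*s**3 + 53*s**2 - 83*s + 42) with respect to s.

Factor the denominator: (s - 7)*(s - 3)*(s - 2)*(s - 1).
Partial-fraction decomposition: -1/(6*(s - 1)) + 2/(s - 2) - 5/(s - 3) + 31/(6*(s - 7)).
Integrate each term: A/(s−a) contributes A·log|s−a|.

31*log(s - 7)/6 - 5*log(s - 3) + 2*log(s - 2) - log(s - 1)/6 + C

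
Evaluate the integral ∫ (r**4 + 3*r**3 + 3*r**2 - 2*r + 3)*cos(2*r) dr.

r**4*sin(2*r)/2 + 3*r**3*sin(2*r)/2 + r**3*cos(2*r) + 9*r**2*cos(2*r)/4 - 13*r*sin(2*r)/4 + 3*sin(2*r)/2 - 13*cos(2*r)/8 + C

Use integration by parts with u = r**4 + 3*r**3 + 3*r**2 - 2*r + 3, dv = cos(2*r) dr, so v = sin(2*r)/2.
Apply parts 4 times (tabular method): alternate signs, differentiate u down to 0, integrate dv up.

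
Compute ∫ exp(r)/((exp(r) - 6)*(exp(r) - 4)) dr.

log(exp(r) - 6)/2 - log(exp(r) - 4)/2 + C

Let u = e^r, du = e^r dr.
The integral becomes ∫ du/((u-4)(u-6)); decompose into partial fractions.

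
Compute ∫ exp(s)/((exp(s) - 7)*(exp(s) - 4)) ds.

log(exp(s) - 7)/3 - log(exp(s) - 4)/3 + C

Let u = e^s, du = e^s ds.
The integral becomes ∫ du/((u-7)(u-4)); decompose into partial fractions.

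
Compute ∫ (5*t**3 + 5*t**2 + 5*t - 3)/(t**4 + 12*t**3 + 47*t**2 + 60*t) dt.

-log(t)/20 + 18*log(t + 3) - 263*log(t + 4)/4 + 264*log(t + 5)/5 + C

Factor the denominator: t*(t + 3)*(t + 4)*(t + 5).
Partial-fraction decomposition: 264/(5*(t + 5)) - 263/(4*(t + 4)) + 18/(t + 3) - 1/(20*t).
Integrate each term: A/(t−a) contributes A·log|t−a|.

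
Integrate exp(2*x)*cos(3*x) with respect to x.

Let I denote the integral. Integrate by parts with u = cos(3*x), dv = exp(2*x) dx, so v = exp(2*x)/2: I = exp(2*x)*cos(3*x)/2 + (3/2)·∫ exp(2*x)*sin(3*x) dx.
Apply parts again with u = sin(3*x), dv = exp(2*x) dx: ∫ exp(2*x)*sin(3*x) dx = exp(2*x)*sin(3*x)/2 − (3/2)·I. Substituting back brings back I: I = 3*exp(2*x)*sin(3*x)/4 + exp(2*x)*cos(3*x)/2 − (9/4)·I.
Solving for I: (1 + 9/4)·I equals the remaining terms, so I = (4/13)·(3*exp(2*x)*sin(3*x)/4 + exp(2*x)*cos(3*x)/2).

3*exp(2*x)*sin(3*x)/13 + 2*exp(2*x)*cos(3*x)/13 + C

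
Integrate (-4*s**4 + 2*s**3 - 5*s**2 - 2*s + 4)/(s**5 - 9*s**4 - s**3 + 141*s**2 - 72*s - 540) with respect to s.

-1235*log(s - 6)/54 + 2381*log(s - 5)/112 - 317*log(s - 3)/180 + 23*log(s + 2)/70 - 413*log(s + 3)/432 + C

Factor the denominator: (s - 6)*(s - 5)*(s - 3)*(s + 2)*(s + 3).
Partial-fraction decomposition: -413/(432*(s + 3)) + 23/(70*(s + 2)) - 317/(180*(s - 3)) + 2381/(112*(s - 5)) - 1235/(54*(s - 6)).
Integrate each term: A/(s−a) contributes A·log|s−a|.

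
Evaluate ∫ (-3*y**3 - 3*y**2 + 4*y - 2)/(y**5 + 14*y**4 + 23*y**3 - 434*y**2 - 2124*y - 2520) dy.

Factor the denominator: (y - 6)*(y + 2)*(y + 5)*(y + 6)*(y + 7).
Partial-fraction decomposition: 426/(65*(y + 7)) - 257/(24*(y + 6)) + 139/(33*(y + 5)) - 1/(240*(y + 2)) - 367/(6864*(y - 6)).
Integrate each term: A/(y−a) contributes A·log|y−a|.

-367*log(y - 6)/6864 - log(y + 2)/240 + 139*log(y + 5)/33 - 257*log(y + 6)/24 + 426*log(y + 7)/65 + C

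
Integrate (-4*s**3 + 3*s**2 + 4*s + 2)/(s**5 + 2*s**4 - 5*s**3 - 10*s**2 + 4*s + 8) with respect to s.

-5*log(s - 2)/24 - 5*log(s - 1)/18 + 5*log(s + 1)/6 - 25*log(s + 2)/72 + 19/(6*s + 12) + C

Factor the denominator: (s - 2)*(s - 1)*(s + 1)*(s + 2)**2.
Partial-fraction decomposition: -25/(72*(s + 2)) - 19/(6*(s + 2)**2) + 5/(6*(s + 1)) - 5/(18*(s - 1)) - 5/(24*(s - 2)).
Integrate each term; A/(s−a) gives A·log|s−a|; A/(s−a)² gives −A/(s−a).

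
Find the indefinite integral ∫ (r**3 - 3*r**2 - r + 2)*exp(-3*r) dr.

(-9*r**3 + 18*r**2 + 21*r - 11)*exp(-3*r)/27 + C

Use integration by parts with u = r**3 - 3*r**2 - r + 2, dv = exp(-3*r) dr, so v = -exp(-3*r)/3.
Apply parts 3 times (tabular method): alternate signs, differentiate u down to 0, integrate dv up.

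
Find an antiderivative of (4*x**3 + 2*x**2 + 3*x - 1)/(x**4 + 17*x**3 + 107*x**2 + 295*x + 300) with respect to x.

-25*log(x + 3) + 237*log(x + 4) - 208*log(x + 5) + 233/(x + 5) + C

Factor the denominator: (x + 3)*(x + 4)*(x + 5)**2.
Partial-fraction decomposition: -208/(x + 5) - 233/(x + 5)**2 + 237/(x + 4) - 25/(x + 3).
Integrate each term; A/(x−a) gives A·log|x−a|; A/(x−a)² gives −A/(x−a).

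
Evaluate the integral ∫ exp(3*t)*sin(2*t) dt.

Let I denote the integral. Integrate by parts with u = sin(2*t), dv = exp(3*t) dt, so v = exp(3*t)/3: I = exp(3*t)*sin(2*t)/3 − (2/3)·∫ exp(3*t)*cos(2*t) dt.
Apply parts again with u = cos(2*t), dv = exp(3*t) dt: ∫ exp(3*t)*cos(2*t) dt = exp(3*t)*cos(2*t)/3 + (2/3)·I. Substituting back brings back I: I = exp(3*t)*sin(2*t)/3 - 2*exp(3*t)*cos(2*t)/9 − (4/9)·I.
Solving for I: (1 + 4/9)·I equals the remaining terms, so I = (9/13)·(exp(3*t)*sin(2*t)/3 - 2*exp(3*t)*cos(2*t)/9).

3*exp(3*t)*sin(2*t)/13 - 2*exp(3*t)*cos(2*t)/13 + C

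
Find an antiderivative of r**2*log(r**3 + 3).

r**3*log(r**3 + 3)/3 - r**3/3 + log(r**3 + 3) + C

Let u = r**3 + 3, so du = (3*r**2) dr.
The integral becomes (1/3)·∫ log(u) du; integrate by parts with u′=log(u), dv′=du.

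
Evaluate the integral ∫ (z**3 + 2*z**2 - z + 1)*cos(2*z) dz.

Use integration by parts with u = z**3 + 2*z**2 - z + 1, dv = cos(2*z) dz, so v = sin(2*z)/2.
Apply parts 3 times (tabular method): alternate signs, differentiate u down to 0, integrate dv up.

z**3*sin(2*z)/2 + z**2*sin(2*z) + 3*z**2*cos(2*z)/4 - 5*z*sin(2*z)/4 + z*cos(2*z) - 5*cos(2*z)/8 + C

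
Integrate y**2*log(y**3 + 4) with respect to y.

Let u = y**3 + 4, so du = (3*y**2) dy.
The integral becomes (1/3)·∫ log(u) du; integrate by parts with u′=log(u), dv′=du.

y**3*log(y**3 + 4)/3 - y**3/3 + 4*log(y**3 + 4)/3 + C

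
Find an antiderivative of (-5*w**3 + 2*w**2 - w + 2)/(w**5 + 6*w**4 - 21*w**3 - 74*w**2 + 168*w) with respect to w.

Factor the denominator: w*(w - 3)*(w - 2)*(w + 4)*(w + 7).
Partial-fraction decomposition: 911/(945*(w + 7)) - 179/(252*(w + 4)) + 8/(27*(w - 2)) - 59/(105*(w - 3)) + 1/(84*w).
Integrate each term: A/(w−a) contributes A·log|w−a|.

log(w)/84 - 59*log(w - 3)/105 + 8*log(w - 2)/27 - 179*log(w + 4)/252 + 911*log(w + 7)/945 + C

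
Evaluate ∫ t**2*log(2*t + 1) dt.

t**3*log(2*t + 1)/3 - t**3/9 + t**2/12 - t/12 + log(2*t + 1)/24 + C

Use integration by parts with u = log(2*t + 1), dv = t**2 dt.
Then du = 2/(2*t + 1) dt and v = t**3/3.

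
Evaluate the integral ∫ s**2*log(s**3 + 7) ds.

Let u = s**3 + 7, so du = (3*s**2) ds.
The integral becomes (1/3)·∫ log(u) du; integrate by parts with u′=log(u), dv′=du.

s**3*log(s**3 + 7)/3 - s**3/3 + 7*log(s**3 + 7)/3 + C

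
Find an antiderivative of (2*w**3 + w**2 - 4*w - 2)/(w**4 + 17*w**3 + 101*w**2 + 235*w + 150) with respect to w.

Factor the denominator: (w + 1)*(w + 5)**2*(w + 6).
Partial-fraction decomposition: 374/(5*(w + 6)) - 1165/(16*(w + 5)) + 207/(4*(w + 5)**2) + 1/(80*(w + 1)).
Integrate each term; A/(w−a) gives A·log|w−a|; A/(w−a)² gives −A/(w−a).

log(w + 1)/80 - 1165*log(w + 5)/16 + 374*log(w + 6)/5 - 207/(4*w + 20) + C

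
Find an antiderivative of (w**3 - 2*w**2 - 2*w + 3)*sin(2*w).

-w**3*cos(2*w)/2 + 3*w**2*sin(2*w)/4 + w**2*cos(2*w) - w*sin(2*w) + 7*w*cos(2*w)/4 - 7*sin(2*w)/8 - 2*cos(2*w) + C

Use integration by parts with u = w**3 - 2*w**2 - 2*w + 3, dv = sin(2*w) dw, so v = -cos(2*w)/2.
Apply parts 3 times (tabular method): alternate signs, differentiate u down to 0, integrate dv up.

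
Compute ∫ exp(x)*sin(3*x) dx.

exp(x)*sin(3*x)/10 - 3*exp(x)*cos(3*x)/10 + C

Let I denote the integral. Integrate by parts with u = sin(3*x), dv = exp(x) dx, so v = exp(x): I = exp(x)*sin(3*x) − 3·∫ exp(x)*cos(3*x) dx.
Apply parts again with u = cos(3*x), dv = exp(x) dx: ∫ exp(x)*cos(3*x) dx = exp(x)*cos(3*x) + 3·I. Substituting back brings back I: I = exp(x)*sin(3*x) - 3*exp(x)*cos(3*x) − 9·I.
Solving for I: (1 + 9)·I equals the remaining terms, so I = (1/10)·(exp(x)*sin(3*x) - 3*exp(x)*cos(3*x)).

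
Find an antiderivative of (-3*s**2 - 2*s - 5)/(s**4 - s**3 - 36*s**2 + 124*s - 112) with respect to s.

-61*log(s - 4)/44 + 133*log(s - 2)/108 + 46*log(s + 7)/297 - 7/(6*s - 12) + C

Factor the denominator: (s - 4)*(s - 2)**2*(s + 7).
Partial-fraction decomposition: 46/(297*(s + 7)) + 133/(108*(s - 2)) + 7/(6*(s - 2)**2) - 61/(44*(s - 4)).
Integrate each term; A/(s−a) gives A·log|s−a|; A/(s−a)² gives −A/(s−a).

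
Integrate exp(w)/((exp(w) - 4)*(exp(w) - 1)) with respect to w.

log(exp(w) - 4)/3 - log(exp(w) - 1)/3 + C

Let u = e^w, du = e^w dw.
The integral becomes ∫ du/((u-1)(u-4)); decompose into partial fractions.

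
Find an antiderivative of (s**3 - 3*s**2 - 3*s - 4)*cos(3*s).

s**3*sin(3*s)/3 - s**2*sin(3*s) + s**2*cos(3*s)/3 - 11*s*sin(3*s)/9 - 2*s*cos(3*s)/3 - 10*sin(3*s)/9 - 11*cos(3*s)/27 + C

Use integration by parts with u = s**3 - 3*s**2 - 3*s - 4, dv = cos(3*s) ds, so v = sin(3*s)/3.
Apply parts 3 times (tabular method): alternate signs, differentiate u down to 0, integrate dv up.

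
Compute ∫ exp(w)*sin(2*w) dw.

exp(w)*sin(2*w)/5 - 2*exp(w)*cos(2*w)/5 + C

Let I denote the integral. Integrate by parts with u = sin(2*w), dv = exp(w) dw, so v = exp(w): I = exp(w)*sin(2*w) − 2·∫ exp(w)*cos(2*w) dw.
Apply parts again with u = cos(2*w), dv = exp(w) dw: ∫ exp(w)*cos(2*w) dw = exp(w)*cos(2*w) + 2·I. Substituting back brings back I: I = exp(w)*sin(2*w) - 2*exp(w)*cos(2*w) − 4·I.
Solving for I: (1 + 4)·I equals the remaining terms, so I = (1/5)·(exp(w)*sin(2*w) - 2*exp(w)*cos(2*w)).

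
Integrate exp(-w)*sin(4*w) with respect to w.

Let I denote the integral. Integrate by parts with u = sin(4*w), dv = exp(-w) dw, so v = -exp(-w): I = -exp(-w)*sin(4*w) + 4·∫ exp(-w)*cos(4*w) dw.
Apply parts again with u = cos(4*w), dv = exp(-w) dw: ∫ exp(-w)*cos(4*w) dw = -exp(-w)*cos(4*w) − 4·I. Substituting back brings back I: I = -exp(-w)*sin(4*w) - 4*exp(-w)*cos(4*w) − 16·I.
Solving for I: (1 + 16)·I equals the remaining terms, so I = (1/17)·(-exp(-w)*sin(4*w) - 4*exp(-w)*cos(4*w)).

-exp(-w)*sin(4*w)/17 - 4*exp(-w)*cos(4*w)/17 + C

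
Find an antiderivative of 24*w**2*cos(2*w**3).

Let u = 2*w**3, so du = (6*w**2) dw.
Rewriting, the integral becomes 4·∫ cos(u) du = 4·sin(u).
Substituting back, u = 2*w**3.

4*sin(2*w**3) + C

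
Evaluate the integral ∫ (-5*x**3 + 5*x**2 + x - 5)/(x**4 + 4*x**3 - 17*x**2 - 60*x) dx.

log(x)/12 - 241*log(x - 4)/252 + 86*log(x + 3)/21 - 74*log(x + 5)/9 + C

Factor the denominator: x*(x - 4)*(x + 3)*(x + 5).
Partial-fraction decomposition: -74/(9*(x + 5)) + 86/(21*(x + 3)) - 241/(252*(x - 4)) + 1/(12*x).
Integrate each term: A/(x−a) contributes A·log|x−a|.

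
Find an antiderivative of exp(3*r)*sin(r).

3*exp(3*r)*sin(r)/10 - exp(3*r)*cos(r)/10 + C

Let I denote the integral. Integrate by parts with u = sin(r), dv = exp(3*r) dr, so v = exp(3*r)/3: I = exp(3*r)*sin(r)/3 − (1/3)·∫ exp(3*r)*cos(r) dr.
Apply parts again with u = cos(r), dv = exp(3*r) dr: ∫ exp(3*r)*cos(r) dr = exp(3*r)*cos(r)/3 + (1/3)·I. Substituting back brings back I: I = exp(3*r)*sin(r)/3 - exp(3*r)*cos(r)/9 − (1/9)·I.
Solving for I: (1 + 1/9)·I equals the remaining terms, so I = (9/10)·(exp(3*r)*sin(r)/3 - exp(3*r)*cos(r)/9).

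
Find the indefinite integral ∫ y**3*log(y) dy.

y**4*log(y)/4 - y**4/16 + C

Use integration by parts with u = log(y), dv = y**3 dy.
Then du = 1/y dy and v = y**4/4.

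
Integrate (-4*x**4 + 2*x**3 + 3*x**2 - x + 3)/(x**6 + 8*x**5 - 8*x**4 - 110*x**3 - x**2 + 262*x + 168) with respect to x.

-243*log(x - 3)/1120 + 35*log(x - 2)/486 + 181*log(x + 1)/2592 - 1097*log(x + 4)/1134 + 10133*log(x + 7)/9720 - 1/(216*x + 216) + C

Factor the denominator: (x - 3)*(x - 2)*(x + 1)**2*(x + 4)*(x + 7).
Partial-fraction decomposition: 10133/(9720*(x + 7)) - 1097/(1134*(x + 4)) + 181/(2592*(x + 1)) + 1/(216*(x + 1)**2) + 35/(486*(x - 2)) - 243/(1120*(x - 3)).
Integrate each term; A/(x−a) gives A·log|x−a|; A/(x−a)² gives −A/(x−a).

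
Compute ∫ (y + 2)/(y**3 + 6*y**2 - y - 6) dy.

Factor the denominator: (y - 1)*(y + 1)*(y + 6).
Partial-fraction decomposition: -4/(35*(y + 6)) - 1/(10*(y + 1)) + 3/(14*(y - 1)).
Integrate each term: A/(y−a) contributes A·log|y−a|.

3*log(y - 1)/14 - log(y + 1)/10 - 4*log(y + 6)/35 + C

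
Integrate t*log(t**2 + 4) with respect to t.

Let u = t**2 + 4, so du = (2*t) dt.
The integral becomes (1/2)·∫ log(u) du; integrate by parts with u′=log(u), dv′=du.

t**2*log(t**2 + 4)/2 - t**2/2 + 2*log(t**2 + 4) + C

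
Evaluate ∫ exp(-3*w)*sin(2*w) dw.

Let I denote the integral. Integrate by parts with u = sin(2*w), dv = exp(-3*w) dw, so v = -exp(-3*w)/3: I = -exp(-3*w)*sin(2*w)/3 + (2/3)·∫ exp(-3*w)*cos(2*w) dw.
Apply parts again with u = cos(2*w), dv = exp(-3*w) dw: ∫ exp(-3*w)*cos(2*w) dw = -exp(-3*w)*cos(2*w)/3 − (2/3)·I. Substituting back brings back I: I = -exp(-3*w)*sin(2*w)/3 - 2*exp(-3*w)*cos(2*w)/9 − (4/9)·I.
Solving for I: (1 + 4/9)·I equals the remaining terms, so I = (9/13)·(-exp(-3*w)*sin(2*w)/3 - 2*exp(-3*w)*cos(2*w)/9).

-3*exp(-3*w)*sin(2*w)/13 - 2*exp(-3*w)*cos(2*w)/13 + C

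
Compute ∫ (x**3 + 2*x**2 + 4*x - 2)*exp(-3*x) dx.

Use integration by parts with u = x**3 + 2*x**2 + 4*x - 2, dv = exp(-3*x) dx, so v = -exp(-3*x)/3.
Apply parts 3 times (tabular method): alternate signs, differentiate u down to 0, integrate dv up.

(-x**3 - 3*x**2 - 6*x)*exp(-3*x)/3 + C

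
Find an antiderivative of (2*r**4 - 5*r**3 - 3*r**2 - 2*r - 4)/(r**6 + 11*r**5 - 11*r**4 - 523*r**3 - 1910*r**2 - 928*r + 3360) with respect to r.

487*log(r - 7)/18876 + log(r - 1)/525 - 46276*log(r + 4)/3025 + 301*log(r + 5)/12 - 893*log(r + 6)/91 - 394/(55*r + 220) + C

Factor the denominator: (r - 7)*(r - 1)*(r + 4)**2*(r + 5)*(r + 6).
Partial-fraction decomposition: -893/(91*(r + 6)) + 301/(12*(r + 5)) - 46276/(3025*(r + 4)) + 394/(55*(r + 4)**2) + 1/(525*(r - 1)) + 487/(18876*(r - 7)).
Integrate each term; A/(r−a) gives A·log|r−a|; A/(r−a)² gives −A/(r−a).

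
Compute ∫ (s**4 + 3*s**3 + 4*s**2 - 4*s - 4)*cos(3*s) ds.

s**4*sin(3*s)/3 + s**3*sin(3*s) + 4*s**3*cos(3*s)/9 + 8*s**2*sin(3*s)/9 + s**2*cos(3*s) - 2*s*sin(3*s) + 16*s*cos(3*s)/27 - 124*sin(3*s)/81 - 2*cos(3*s)/3 + C

Use integration by parts with u = s**4 + 3*s**3 + 4*s**2 - 4*s - 4, dv = cos(3*s) ds, so v = sin(3*s)/3.
Apply parts 4 times (tabular method): alternate signs, differentiate u down to 0, integrate dv up.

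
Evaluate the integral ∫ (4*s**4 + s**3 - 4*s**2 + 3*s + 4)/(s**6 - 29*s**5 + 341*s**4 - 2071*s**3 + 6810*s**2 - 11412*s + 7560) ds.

Factor the denominator: (s - 7)*(s - 6)**2*(s - 5)*(s - 3)*(s - 2).
Partial-fraction decomposition: -11/(40*(s - 2)) + 41/(9*(s - 3)) - 212/(s - 5) - 2641/(72*(s - 6)) - 2639/(6*(s - 6)**2) + 1222/(5*(s - 7)).
Integrate each term; A/(s−a) gives A·log|s−a|; A/(s−a)² gives −A/(s−a).

1222*log(s - 7)/5 - 2641*log(s - 6)/72 - 212*log(s - 5) + 41*log(s - 3)/9 - 11*log(s - 2)/40 + 2639/(6*s - 36) + C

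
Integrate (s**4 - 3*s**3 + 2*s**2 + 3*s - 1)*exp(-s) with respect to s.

Use integration by parts with u = s**4 - 3*s**3 + 2*s**2 + 3*s - 1, dv = exp(-s) ds, so v = -exp(-s).
Apply parts 4 times (tabular method): alternate signs, differentiate u down to 0, integrate dv up.

(-s**4 - s**3 - 5*s**2 - 13*s - 12)*exp(-s) + C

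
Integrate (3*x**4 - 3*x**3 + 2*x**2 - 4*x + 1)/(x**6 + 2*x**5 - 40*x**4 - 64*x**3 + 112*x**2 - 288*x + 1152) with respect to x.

Factor the denominator: (x - 6)*(x - 2)*(x + 4)*(x + 6)*(x**2 + 4).
Partial-fraction decomposition: (89*x + 214)/(3200*(x**2 + 4)) - 4633/(7680*(x + 6)) + 1009/(2400*(x + 4)) - 25/(1536*(x - 2)) + 3289/(19200*(x - 6)).
Integrate each term; A/(x−a) gives A·log|x−a|; the (Bx+D)/(x²+p²) term gives a log and an atan.

3289*log(x - 6)/19200 - 25*log(x - 2)/1536 + 1009*log(x + 4)/2400 - 4633*log(x + 6)/7680 + 89*log(x**2 + 4)/6400 + 107*atan(x/2)/3200 + C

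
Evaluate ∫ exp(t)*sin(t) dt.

exp(t)*sin(t)/2 - exp(t)*cos(t)/2 + C

Let I denote the integral. Integrate by parts with u = sin(t), dv = exp(t) dt, so v = exp(t): I = exp(t)*sin(t) − ∫ exp(t)*cos(t) dt.
Apply parts again with u = cos(t), dv = exp(t) dt: ∫ exp(t)*cos(t) dt = exp(t)*cos(t) + I. Substituting back brings back I: I = exp(t)*sin(t) - exp(t)*cos(t) − I.
Solving for I: (1 + 1)·I equals the remaining terms, so I = (1/2)·(exp(t)*sin(t) - exp(t)*cos(t)).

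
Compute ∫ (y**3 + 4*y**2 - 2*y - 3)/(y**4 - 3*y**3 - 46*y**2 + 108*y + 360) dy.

115*log(y - 6)/32 - 212*log(y - 5)/77 + 9*log(y + 2)/224 + 21*log(y + 6)/176 + C

Factor the denominator: (y - 6)*(y - 5)*(y + 2)*(y + 6).
Partial-fraction decomposition: 21/(176*(y + 6)) + 9/(224*(y + 2)) - 212/(77*(y - 5)) + 115/(32*(y - 6)).
Integrate each term: A/(y−a) contributes A·log|y−a|.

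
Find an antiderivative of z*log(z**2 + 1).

z**2*log(z**2 + 1)/2 - z**2/2 + log(z**2 + 1)/2 + C

Let u = z**2 + 1, so du = (2*z) dz.
The integral becomes (1/2)·∫ log(u) du; integrate by parts with u′=log(u), dv′=du.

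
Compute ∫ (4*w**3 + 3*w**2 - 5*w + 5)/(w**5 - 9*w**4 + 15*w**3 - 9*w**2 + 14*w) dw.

5*log(w)/14 + 1489*log(w - 7)/1750 - 39*log(w - 2)/50 - 107*log(w**2 + 1)/500 - 99*atan(w)/250 + C

Factor the denominator: w*(w - 7)*(w - 2)*(w**2 + 1).
Partial-fraction decomposition: -(107*w + 99)/(250*(w**2 + 1)) - 39/(50*(w - 2)) + 1489/(1750*(w - 7)) + 5/(14*w).
Integrate each term; A/(w−a) gives A·log|w−a|; the (Bw+D)/(w²+p²) term gives a log and an atan.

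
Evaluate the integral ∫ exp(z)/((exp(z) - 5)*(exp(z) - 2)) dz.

Let u = e^z, du = e^z dz.
The integral becomes ∫ du/((u-2)(u-5)); decompose into partial fractions.

log(exp(z) - 5)/3 - log(exp(z) - 2)/3 + C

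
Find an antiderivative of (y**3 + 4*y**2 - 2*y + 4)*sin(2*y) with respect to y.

Use integration by parts with u = y**3 + 4*y**2 - 2*y + 4, dv = sin(2*y) dy, so v = -cos(2*y)/2.
Apply parts 3 times (tabular method): alternate signs, differentiate u down to 0, integrate dv up.

-y**3*cos(2*y)/2 + 3*y**2*sin(2*y)/4 - 2*y**2*cos(2*y) + 2*y*sin(2*y) + 7*y*cos(2*y)/4 - 7*sin(2*y)/8 - cos(2*y) + C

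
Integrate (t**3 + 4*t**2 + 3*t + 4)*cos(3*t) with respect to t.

t**3*sin(3*t)/3 + 4*t**2*sin(3*t)/3 + t**2*cos(3*t)/3 + 7*t*sin(3*t)/9 + 8*t*cos(3*t)/9 + 28*sin(3*t)/27 + 7*cos(3*t)/27 + C

Use integration by parts with u = t**3 + 4*t**2 + 3*t + 4, dv = cos(3*t) dt, so v = sin(3*t)/3.
Apply parts 3 times (tabular method): alternate signs, differentiate u down to 0, integrate dv up.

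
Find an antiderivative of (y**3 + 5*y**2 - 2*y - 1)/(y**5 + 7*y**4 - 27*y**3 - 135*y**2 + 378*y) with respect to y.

Factor the denominator: y*(y - 3)**2*(y + 6)*(y + 7).
Partial-fraction decomposition: -17/(140*(y + 7)) + 25/(486*(y + 6)) + 353/(4860*(y - 3)) + 13/(54*(y - 3)**2) - 1/(378*y).
Integrate each term; A/(y−a) gives A·log|y−a|; A/(y−a)² gives −A/(y−a).

-log(y)/378 + 353*log(y - 3)/4860 + 25*log(y + 6)/486 - 17*log(y + 7)/140 - 13/(54*y - 162) + C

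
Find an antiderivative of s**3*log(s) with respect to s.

s**4*log(s)/4 - s**4/16 + C

Use integration by parts with u = log(s), dv = s**3 ds.
Then du = 1/s ds and v = s**4/4.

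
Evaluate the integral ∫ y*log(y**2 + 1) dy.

y**2*log(y**2 + 1)/2 - y**2/2 + log(y**2 + 1)/2 + C

Let u = y**2 + 1, so du = (2*y) dy.
The integral becomes (1/2)·∫ log(u) du; integrate by parts with u′=log(u), dv′=du.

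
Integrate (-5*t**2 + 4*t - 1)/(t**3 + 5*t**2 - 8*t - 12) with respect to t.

Factor the denominator: (t - 2)*(t + 1)*(t + 6).
Partial-fraction decomposition: -41/(8*(t + 6)) + 2/(3*(t + 1)) - 13/(24*(t - 2)).
Integrate each term: A/(t−a) contributes A·log|t−a|.

-13*log(t - 2)/24 + 2*log(t + 1)/3 - 41*log(t + 6)/8 + C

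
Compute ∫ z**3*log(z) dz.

Use integration by parts with u = log(z), dv = z**3 dz.
Then du = 1/z dz and v = z**4/4.

z**4*log(z)/4 - z**4/16 + C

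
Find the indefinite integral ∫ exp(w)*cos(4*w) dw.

4*exp(w)*sin(4*w)/17 + exp(w)*cos(4*w)/17 + C

Let I denote the integral. Integrate by parts with u = cos(4*w), dv = exp(w) dw, so v = exp(w): I = exp(w)*cos(4*w) + 4·∫ exp(w)*sin(4*w) dw.
Apply parts again with u = sin(4*w), dv = exp(w) dw: ∫ exp(w)*sin(4*w) dw = exp(w)*sin(4*w) − 4·I. Substituting back brings back I: I = 4*exp(w)*sin(4*w) + exp(w)*cos(4*w) − 16·I.
Solving for I: (1 + 16)·I equals the remaining terms, so I = (1/17)·(4*exp(w)*sin(4*w) + exp(w)*cos(4*w)).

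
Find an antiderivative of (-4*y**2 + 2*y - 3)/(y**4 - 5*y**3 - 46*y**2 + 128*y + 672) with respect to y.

Factor the denominator: (y - 7)*(y - 6)*(y + 4)**2.
Partial-fraction decomposition: 433/(2420*(y + 4)) - 15/(22*(y + 4)**2) + 27/(20*(y - 6)) - 185/(121*(y - 7)).
Integrate each term; A/(y−a) gives A·log|y−a|; A/(y−a)² gives −A/(y−a).

-185*log(y - 7)/121 + 27*log(y - 6)/20 + 433*log(y + 4)/2420 + 15/(22*y + 88) + C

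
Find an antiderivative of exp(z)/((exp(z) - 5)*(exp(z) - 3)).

Let u = e^z, du = e^z dz.
The integral becomes ∫ du/((u-3)(u-5)); decompose into partial fractions.

log(exp(z) - 5)/2 - log(exp(z) - 3)/2 + C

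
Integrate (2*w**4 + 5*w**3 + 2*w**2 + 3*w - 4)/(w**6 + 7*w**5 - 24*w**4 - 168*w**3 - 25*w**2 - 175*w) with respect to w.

4*log(w)/175 + 121*log(w - 5)/975 + 82*log(w + 5)/325 - 79*log(w + 7)/210 - 3*log(w**2 + 1)/260 + atan(w)/130 + C

Factor the denominator: w*(w - 5)*(w + 5)*(w + 7)*(w**2 + 1).
Partial-fraction decomposition: -(3*w - 1)/(130*(w**2 + 1)) - 79/(210*(w + 7)) + 82/(325*(w + 5)) + 121/(975*(w - 5)) + 4/(175*w).
Integrate each term; A/(w−a) gives A·log|w−a|; the (Bw+D)/(w²+p²) term gives a log and an atan.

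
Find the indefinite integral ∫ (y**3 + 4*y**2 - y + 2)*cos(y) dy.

y**3*sin(y) + 4*y**2*sin(y) + 3*y**2*cos(y) - 7*y*sin(y) + 8*y*cos(y) - 6*sin(y) - 7*cos(y) + C

Use integration by parts with u = y**3 + 4*y**2 - y + 2, dv = cos(y) dy, so v = sin(y).
Apply parts 3 times (tabular method): alternate signs, differentiate u down to 0, integrate dv up.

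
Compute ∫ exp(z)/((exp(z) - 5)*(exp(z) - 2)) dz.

log(exp(z) - 5)/3 - log(exp(z) - 2)/3 + C

Let u = e^z, du = e^z dz.
The integral becomes ∫ du/((u-2)(u-5)); decompose into partial fractions.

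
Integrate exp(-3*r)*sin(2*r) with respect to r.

Let I denote the integral. Integrate by parts with u = sin(2*r), dv = exp(-3*r) dr, so v = -exp(-3*r)/3: I = -exp(-3*r)*sin(2*r)/3 + (2/3)·∫ exp(-3*r)*cos(2*r) dr.
Apply parts again with u = cos(2*r), dv = exp(-3*r) dr: ∫ exp(-3*r)*cos(2*r) dr = -exp(-3*r)*cos(2*r)/3 − (2/3)·I. Substituting back brings back I: I = -exp(-3*r)*sin(2*r)/3 - 2*exp(-3*r)*cos(2*r)/9 − (4/9)·I.
Solving for I: (1 + 4/9)·I equals the remaining terms, so I = (9/13)·(-exp(-3*r)*sin(2*r)/3 - 2*exp(-3*r)*cos(2*r)/9).

-3*exp(-3*r)*sin(2*r)/13 - 2*exp(-3*r)*cos(2*r)/13 + C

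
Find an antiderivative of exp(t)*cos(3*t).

3*exp(t)*sin(3*t)/10 + exp(t)*cos(3*t)/10 + C

Let I denote the integral. Integrate by parts with u = cos(3*t), dv = exp(t) dt, so v = exp(t): I = exp(t)*cos(3*t) + 3·∫ exp(t)*sin(3*t) dt.
Apply parts again with u = sin(3*t), dv = exp(t) dt: ∫ exp(t)*sin(3*t) dt = exp(t)*sin(3*t) − 3·I. Substituting back brings back I: I = 3*exp(t)*sin(3*t) + exp(t)*cos(3*t) − 9·I.
Solving for I: (1 + 9)·I equals the remaining terms, so I = (1/10)·(3*exp(t)*sin(3*t) + exp(t)*cos(3*t)).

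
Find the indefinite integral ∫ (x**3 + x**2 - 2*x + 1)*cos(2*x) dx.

Use integration by parts with u = x**3 + x**2 - 2*x + 1, dv = cos(2*x) dx, so v = sin(2*x)/2.
Apply parts 3 times (tabular method): alternate signs, differentiate u down to 0, integrate dv up.

x**3*sin(2*x)/2 + x**2*sin(2*x)/2 + 3*x**2*cos(2*x)/4 - 7*x*sin(2*x)/4 + x*cos(2*x)/2 + sin(2*x)/4 - 7*cos(2*x)/8 + C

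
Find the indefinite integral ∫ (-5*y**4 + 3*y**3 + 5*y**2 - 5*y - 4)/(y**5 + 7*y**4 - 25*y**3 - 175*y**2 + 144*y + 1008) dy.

Factor the denominator: (y - 4)*(y - 3)*(y + 3)*(y + 4)*(y + 7).
Partial-fraction decomposition: -6379/(660*(y + 7)) + 172/(21*(y + 4)) - 215/(84*(y + 3)) + 149/(210*(y - 3)) - 129/(77*(y - 4)).
Integrate each term: A/(y−a) contributes A·log|y−a|.

-129*log(y - 4)/77 + 149*log(y - 3)/210 - 215*log(y + 3)/84 + 172*log(y + 4)/21 - 6379*log(y + 7)/660 + C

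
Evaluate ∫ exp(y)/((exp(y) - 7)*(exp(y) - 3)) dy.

Let u = e^y, du = e^y dy.
The integral becomes ∫ du/((u-3)(u-7)); decompose into partial fractions.

log(exp(y) - 7)/4 - log(exp(y) - 3)/4 + C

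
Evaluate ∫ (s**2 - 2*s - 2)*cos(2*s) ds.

s**2*sin(2*s)/2 - s*sin(2*s) + s*cos(2*s)/2 - 5*sin(2*s)/4 - cos(2*s)/2 + C

Use integration by parts with u = s**2 - 2*s - 2, dv = cos(2*s) ds, so v = sin(2*s)/2.
Apply parts 2 times (tabular method): alternate signs, differentiate u down to 0, integrate dv up.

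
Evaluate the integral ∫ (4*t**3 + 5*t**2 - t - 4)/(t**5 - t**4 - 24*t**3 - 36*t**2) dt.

Factor the denominator: t**2*(t - 6)*(t + 2)*(t + 3).
Partial-fraction decomposition: -64/(81*(t + 3)) + 7/(16*(t + 2)) + 517/(1296*(t - 6)) - 5/(108*t) + 1/(9*t**2).
Integrate each term; A/(t−a) gives A·log|t−a|; A/(t−a)² gives −A/(t−a).

-5*log(t)/108 + 517*log(t - 6)/1296 + 7*log(t + 2)/16 - 64*log(t + 3)/81 - 1/(9*t) + C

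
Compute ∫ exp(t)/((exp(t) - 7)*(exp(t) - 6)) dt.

Let u = e^t, du = e^t dt.
The integral becomes ∫ du/((u-7)(u-6)); decompose into partial fractions.

log(exp(t) - 7) - log(exp(t) - 6) + C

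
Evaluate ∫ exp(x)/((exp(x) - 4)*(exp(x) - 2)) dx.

log(exp(x) - 4)/2 - log(exp(x) - 2)/2 + C

Let u = e^x, du = e^x dx.
The integral becomes ∫ du/((u-2)(u-4)); decompose into partial fractions.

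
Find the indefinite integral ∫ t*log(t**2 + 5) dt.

t**2*log(t**2 + 5)/2 - t**2/2 + 5*log(t**2 + 5)/2 + C

Let u = t**2 + 5, so du = (2*t) dt.
The integral becomes (1/2)·∫ log(u) du; integrate by parts with u′=log(u), dv′=du.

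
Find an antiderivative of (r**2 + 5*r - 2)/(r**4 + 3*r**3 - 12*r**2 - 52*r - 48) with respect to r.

17*log(r - 4)/126 - 23*log(r + 2)/18 + 8*log(r + 3)/7 - 4/(3*r + 6) + C

Factor the denominator: (r - 4)*(r + 2)**2*(r + 3).
Partial-fraction decomposition: 8/(7*(r + 3)) - 23/(18*(r + 2)) + 4/(3*(r + 2)**2) + 17/(126*(r - 4)).
Integrate each term; A/(r−a) gives A·log|r−a|; A/(r−a)² gives −A/(r−a).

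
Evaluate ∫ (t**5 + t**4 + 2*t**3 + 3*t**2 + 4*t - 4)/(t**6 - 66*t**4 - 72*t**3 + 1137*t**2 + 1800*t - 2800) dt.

20065*log(t - 7)/17424 - 4091*log(t - 5)/6480 + 7*log(t - 1)/3600 - 801428*log(t + 4)/245025 + 2699*log(t + 5)/720 - 868/(495*t + 1980) + C

Factor the denominator: (t - 7)*(t - 5)*(t - 1)*(t + 4)**2*(t + 5).
Partial-fraction decomposition: 2699/(720*(t + 5)) - 801428/(245025*(t + 4)) + 868/(495*(t + 4)**2) + 7/(3600*(t - 1)) - 4091/(6480*(t - 5)) + 20065/(17424*(t - 7)).
Integrate each term; A/(t−a) gives A·log|t−a|; A/(t−a)² gives −A/(t−a).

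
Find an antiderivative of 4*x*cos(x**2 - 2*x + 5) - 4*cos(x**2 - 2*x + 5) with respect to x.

Let u = x**2 - 2*x + 5, so du = (2*x - 2) dx.
Rewriting, the integral becomes 2·∫ cos(u) du = 2·sin(u).
Substituting back, u = x**2 - 2*x + 5.

2*sin(x**2 - 2*x + 5) + C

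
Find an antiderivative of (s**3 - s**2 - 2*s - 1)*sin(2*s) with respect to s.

-s**3*cos(2*s)/2 + 3*s**2*sin(2*s)/4 + s**2*cos(2*s)/2 - s*sin(2*s)/2 + 7*s*cos(2*s)/4 - 7*sin(2*s)/8 + cos(2*s)/4 + C

Use integration by parts with u = s**3 - s**2 - 2*s - 1, dv = sin(2*s) ds, so v = -cos(2*s)/2.
Apply parts 3 times (tabular method): alternate signs, differentiate u down to 0, integrate dv up.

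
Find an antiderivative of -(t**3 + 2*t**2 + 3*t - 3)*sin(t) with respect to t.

Use integration by parts with u = t**3 + 2*t**2 + 3*t - 3, dv = -sin(t) dt, so v = cos(t).
Apply parts 3 times (tabular method): alternate signs, differentiate u down to 0, integrate dv up.

t**3*cos(t) - 3*t**2*sin(t) + 2*t**2*cos(t) - 4*t*sin(t) - 3*t*cos(t) + 3*sin(t) - 7*cos(t) + C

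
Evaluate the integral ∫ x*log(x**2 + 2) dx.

x**2*log(x**2 + 2)/2 - x**2/2 + log(x**2 + 2) + C

Let u = x**2 + 2, so du = (2*x) dx.
The integral becomes (1/2)·∫ log(u) du; integrate by parts with u′=log(u), dv′=du.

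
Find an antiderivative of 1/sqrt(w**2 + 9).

Substitute w = 3·tan(θ), so dw = 3·sec(θ)^2 dθ and the radical becomes sqrt(w**2 + 9) = 3·sec(θ) by the Pythagorean identity.
Integrate the resulting trig expression in θ, then back-substitute tan(θ) = w/3, sec(θ) = sqrt(w**2 + 9)/3 (absorbing any constant into C).

log(w + sqrt(w**2 + 9)) + C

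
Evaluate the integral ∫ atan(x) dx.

x*atan(x) - log(x**2 + 1)/2 + C

Use integration by parts with u = arctan(x), dv = dx.
Then du = 1/(x**2 + 1) dx.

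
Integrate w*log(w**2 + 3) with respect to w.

w**2*log(w**2 + 3)/2 - w**2/2 + 3*log(w**2 + 3)/2 + C

Let u = w**2 + 3, so du = (2*w) dw.
The integral becomes (1/2)·∫ log(u) du; integrate by parts with u′=log(u), dv′=du.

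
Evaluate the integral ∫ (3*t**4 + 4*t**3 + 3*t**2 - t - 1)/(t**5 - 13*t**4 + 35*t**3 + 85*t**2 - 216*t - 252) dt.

Factor the denominator: (t - 7)*(t - 6)*(t - 3)*(t + 1)*(t + 2).
Partial-fraction decomposition: 29/(360*(t + 2)) - 1/(112*(t + 1)) + 187/(120*(t - 3)) - 4853/(168*(t - 6)) + 4357/(144*(t - 7)).
Integrate each term: A/(t−a) contributes A·log|t−a|.

4357*log(t - 7)/144 - 4853*log(t - 6)/168 + 187*log(t - 3)/120 - log(t + 1)/112 + 29*log(t + 2)/360 + C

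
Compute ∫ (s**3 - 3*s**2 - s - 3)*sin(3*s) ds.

-s**3*cos(3*s)/3 + s**2*sin(3*s)/3 + s**2*cos(3*s) - 2*s*sin(3*s)/3 + 5*s*cos(3*s)/9 - 5*sin(3*s)/27 + 7*cos(3*s)/9 + C

Use integration by parts with u = s**3 - 3*s**2 - s - 3, dv = sin(3*s) ds, so v = -cos(3*s)/3.
Apply parts 3 times (tabular method): alternate signs, differentiate u down to 0, integrate dv up.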